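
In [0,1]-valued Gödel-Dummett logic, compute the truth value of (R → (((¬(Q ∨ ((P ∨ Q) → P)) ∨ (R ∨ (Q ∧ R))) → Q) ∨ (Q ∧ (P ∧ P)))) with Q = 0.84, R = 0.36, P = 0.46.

(P ∨ Q) = max(0.46, 0.84) = 0.84
((P ∨ Q) → P): 0.84 > 0.46, so result = 0.46
(Q ∨ ((P ∨ Q) → P)) = max(0.84, 0.46) = 0.84
¬(Q ∨ ((P ∨ Q) → P)): Gödel ¬ of 0.84 = 0 (operand ≠ 0)
(Q ∧ R) = min(0.84, 0.36) = 0.36
(R ∨ (Q ∧ R)) = max(0.36, 0.36) = 0.36
(¬(Q ∨ ((P ∨ Q) → P)) ∨ (R ∨ (Q ∧ R))) = max(0, 0.36) = 0.36
((¬(Q ∨ ((P ∨ Q) → P)) ∨ (R ∨ (Q ∧ R))) → Q): 0.36 ≤ 0.84, so result = 1
(P ∧ P) = min(0.46, 0.46) = 0.46
(Q ∧ (P ∧ P)) = min(0.84, 0.46) = 0.46
(((¬(Q ∨ ((P ∨ Q) → P)) ∨ (R ∨ (Q ∧ R))) → Q) ∨ (Q ∧ (P ∧ P))) = max(1, 0.46) = 1
(R → (((¬(Q ∨ ((P ∨ Q) → P)) ∨ (R ∨ (Q ∧ R))) → Q) ∨ (Q ∧ (P ∧ P)))): 0.36 ≤ 1, so result = 1

1.00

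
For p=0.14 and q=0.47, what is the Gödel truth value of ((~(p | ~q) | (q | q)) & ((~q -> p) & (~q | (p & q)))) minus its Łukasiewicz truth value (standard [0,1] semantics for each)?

-0.33

Gödel evaluation:
  ~q: Gödel ¬ of 0.47 = 0 (operand ≠ 0)
  (p | ~q) = max(0.14, 0) = 0.14
  ~(p | ~q): Gödel ¬ of 0.14 = 0 (operand ≠ 0)
  (q | q) = max(0.47, 0.47) = 0.47
  (~(p | ~q) | (q | q)) = max(0, 0.47) = 0.47
  ~q: Gödel ¬ of 0.47 = 0 (operand ≠ 0)
  (~q -> p): 0 ≤ 0.14, so result = 1
  ~q: Gödel ¬ of 0.47 = 0 (operand ≠ 0)
  (p & q) = min(0.14, 0.47) = 0.14
  (~q | (p & q)) = max(0, 0.14) = 0.14
  ((~q -> p) & (~q | (p & q))) = min(1, 0.14) = 0.14
  ((~(p | ~q) | (q | q)) & ((~q -> p) & (~q | (p & q)))) = min(0.47, 0.14) = 0.14
  Gödel value = 0.14
Łukasiewicz evaluation:
  ~q: Łukasiewicz ¬ gives 1 − 0.47 = 0.53
  (p | ~q) = max(0.14, 0.53) = 0.53
  ~(p | ~q): Łukasiewicz ¬ gives 1 − 0.53 = 0.47
  (q | q) = max(0.47, 0.47) = 0.47
  (~(p | ~q) | (q | q)) = max(0.47, 0.47) = 0.47
  ~q: Łukasiewicz ¬ gives 1 − 0.47 = 0.53
  (~q -> p): min(1, 1 − 0.53 + 0.14) = 0.61
  ~q: Łukasiewicz ¬ gives 1 − 0.47 = 0.53
  (p & q) = min(0.14, 0.47) = 0.14
  (~q | (p & q)) = max(0.53, 0.14) = 0.53
  ((~q -> p) & (~q | (p & q))) = min(0.61, 0.53) = 0.53
  ((~(p | ~q) | (q | q)) & ((~q -> p) & (~q | (p & q)))) = min(0.47, 0.53) = 0.47
  Łukasiewicz value = 0.47
Difference: 0.14 − 0.47 = -0.33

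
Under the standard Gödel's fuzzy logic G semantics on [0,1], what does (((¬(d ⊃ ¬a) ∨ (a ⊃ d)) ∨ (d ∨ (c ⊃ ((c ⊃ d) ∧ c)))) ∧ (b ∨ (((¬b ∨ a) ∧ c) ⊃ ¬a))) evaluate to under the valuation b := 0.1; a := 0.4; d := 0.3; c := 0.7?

¬a: Gödel ¬ of 0.4 = 0 (operand ≠ 0)
(d ⊃ ¬a): 0.3 > 0, so result = 0
¬(d ⊃ ¬a): Gödel ¬ of 0 = 1 (operand is 0)
(a ⊃ d): 0.4 > 0.3, so result = 0.3
(¬(d ⊃ ¬a) ∨ (a ⊃ d)) = max(1, 0.3) = 1
(c ⊃ d): 0.7 > 0.3, so result = 0.3
((c ⊃ d) ∧ c) = min(0.3, 0.7) = 0.3
(c ⊃ ((c ⊃ d) ∧ c)): 0.7 > 0.3, so result = 0.3
(d ∨ (c ⊃ ((c ⊃ d) ∧ c))) = max(0.3, 0.3) = 0.3
((¬(d ⊃ ¬a) ∨ (a ⊃ d)) ∨ (d ∨ (c ⊃ ((c ⊃ d) ∧ c)))) = max(1, 0.3) = 1
¬b: Gödel ¬ of 0.1 = 0 (operand ≠ 0)
(¬b ∨ a) = max(0, 0.4) = 0.4
((¬b ∨ a) ∧ c) = min(0.4, 0.7) = 0.4
¬a: Gödel ¬ of 0.4 = 0 (operand ≠ 0)
(((¬b ∨ a) ∧ c) ⊃ ¬a): 0.4 > 0, so result = 0
(b ∨ (((¬b ∨ a) ∧ c) ⊃ ¬a)) = max(0.1, 0) = 0.1
(((¬(d ⊃ ¬a) ∨ (a ⊃ d)) ∨ (d ∨ (c ⊃ ((c ⊃ d) ∧ c)))) ∧ (b ∨ (((¬b ∨ a) ∧ c) ⊃ ¬a))) = min(1, 0.1) = 0.1

0.10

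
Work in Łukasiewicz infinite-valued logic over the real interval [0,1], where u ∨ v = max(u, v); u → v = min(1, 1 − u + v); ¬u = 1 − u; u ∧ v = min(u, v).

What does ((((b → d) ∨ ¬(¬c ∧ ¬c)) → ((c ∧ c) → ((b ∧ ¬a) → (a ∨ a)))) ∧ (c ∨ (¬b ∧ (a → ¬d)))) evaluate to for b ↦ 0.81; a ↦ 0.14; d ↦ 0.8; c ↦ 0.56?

0.56

(b → d): min(1, 1 − 0.81 + 0.8) = 0.99
¬c: Łukasiewicz ¬ gives 1 − 0.56 = 0.44
¬c: Łukasiewicz ¬ gives 1 − 0.56 = 0.44
(¬c ∧ ¬c) = min(0.44, 0.44) = 0.44
¬(¬c ∧ ¬c): Łukasiewicz ¬ gives 1 − 0.44 = 0.56
((b → d) ∨ ¬(¬c ∧ ¬c)) = max(0.99, 0.56) = 0.99
(c ∧ c) = min(0.56, 0.56) = 0.56
¬a: Łukasiewicz ¬ gives 1 − 0.14 = 0.86
(b ∧ ¬a) = min(0.81, 0.86) = 0.81
(a ∨ a) = max(0.14, 0.14) = 0.14
((b ∧ ¬a) → (a ∨ a)): min(1, 1 − 0.81 + 0.14) = 0.33
((c ∧ c) → ((b ∧ ¬a) → (a ∨ a))): min(1, 1 − 0.56 + 0.33) = 0.77
(((b → d) ∨ ¬(¬c ∧ ¬c)) → ((c ∧ c) → ((b ∧ ¬a) → (a ∨ a)))): min(1, 1 − 0.99 + 0.77) = 0.78
¬b: Łukasiewicz ¬ gives 1 − 0.81 = 0.19
¬d: Łukasiewicz ¬ gives 1 − 0.8 = 0.2
(a → ¬d): min(1, 1 − 0.14 + 0.2) = 1
(¬b ∧ (a → ¬d)) = min(0.19, 1) = 0.19
(c ∨ (¬b ∧ (a → ¬d))) = max(0.56, 0.19) = 0.56
((((b → d) ∨ ¬(¬c ∧ ¬c)) → ((c ∧ c) → ((b ∧ ¬a) → (a ∨ a)))) ∧ (c ∨ (¬b ∧ (a → ¬d)))) = min(0.78, 0.56) = 0.56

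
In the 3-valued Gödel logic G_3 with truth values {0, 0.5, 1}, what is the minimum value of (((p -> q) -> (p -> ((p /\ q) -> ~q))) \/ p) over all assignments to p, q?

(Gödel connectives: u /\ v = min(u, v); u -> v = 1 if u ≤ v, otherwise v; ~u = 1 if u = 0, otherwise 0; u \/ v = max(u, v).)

0.50

The minimum is attained at p = 0.5, q = 0.5:
  (p -> q): 0.5 ≤ 0.5, so result = 1
  (p /\ q) = min(0.5, 0.5) = 0.5
  ~q: Gödel ¬ of 0.5 = 0 (operand ≠ 0)
  ((p /\ q) -> ~q): 0.5 > 0, so result = 0
  (p -> ((p /\ q) -> ~q)): 0.5 > 0, so result = 0
  ((p -> q) -> (p -> ((p /\ q) -> ~q))): 1 > 0, so result = 0
  (((p -> q) -> (p -> ((p /\ q) -> ~q))) \/ p) = max(0, 0.5) = 0.5
Checking all 9 assignments confirms none give a value below 0.50.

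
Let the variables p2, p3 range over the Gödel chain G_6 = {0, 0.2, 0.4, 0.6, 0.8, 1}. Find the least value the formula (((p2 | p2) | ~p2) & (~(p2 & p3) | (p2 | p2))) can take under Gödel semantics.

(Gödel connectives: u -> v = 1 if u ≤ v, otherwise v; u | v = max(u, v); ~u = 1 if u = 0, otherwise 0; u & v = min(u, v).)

The minimum is attained at p2 = 0.2, p3 = 0:
  (p2 | p2) = max(0.2, 0.2) = 0.2
  ~p2: Gödel ¬ of 0.2 = 0 (operand ≠ 0)
  ((p2 | p2) | ~p2) = max(0.2, 0) = 0.2
  (p2 & p3) = min(0.2, 0) = 0
  ~(p2 & p3): Gödel ¬ of 0 = 1 (operand is 0)
  (p2 | p2) = max(0.2, 0.2) = 0.2
  (~(p2 & p3) | (p2 | p2)) = max(1, 0.2) = 1
  (((p2 | p2) | ~p2) & (~(p2 & p3) | (p2 | p2))) = min(0.2, 1) = 0.2
Checking all 36 assignments confirms none give a value below 0.20.

0.20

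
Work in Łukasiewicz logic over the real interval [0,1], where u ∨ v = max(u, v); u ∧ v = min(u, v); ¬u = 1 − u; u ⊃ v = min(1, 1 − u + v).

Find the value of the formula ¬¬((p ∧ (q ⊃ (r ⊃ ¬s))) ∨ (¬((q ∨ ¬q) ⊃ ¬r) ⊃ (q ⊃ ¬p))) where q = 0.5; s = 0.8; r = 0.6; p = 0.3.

¬s: Łukasiewicz ¬ gives 1 − 0.8 = 0.2
(r ⊃ ¬s): min(1, 1 − 0.6 + 0.2) = 0.6
(q ⊃ (r ⊃ ¬s)): min(1, 1 − 0.5 + 0.6) = 1
(p ∧ (q ⊃ (r ⊃ ¬s))) = min(0.3, 1) = 0.3
¬q: Łukasiewicz ¬ gives 1 − 0.5 = 0.5
(q ∨ ¬q) = max(0.5, 0.5) = 0.5
¬r: Łukasiewicz ¬ gives 1 − 0.6 = 0.4
((q ∨ ¬q) ⊃ ¬r): min(1, 1 − 0.5 + 0.4) = 0.9
¬((q ∨ ¬q) ⊃ ¬r): Łukasiewicz ¬ gives 1 − 0.9 = 0.1
¬p: Łukasiewicz ¬ gives 1 − 0.3 = 0.7
(q ⊃ ¬p): min(1, 1 − 0.5 + 0.7) = 1
(¬((q ∨ ¬q) ⊃ ¬r) ⊃ (q ⊃ ¬p)): min(1, 1 − 0.1 + 1) = 1
((p ∧ (q ⊃ (r ⊃ ¬s))) ∨ (¬((q ∨ ¬q) ⊃ ¬r) ⊃ (q ⊃ ¬p))) = max(0.3, 1) = 1
¬((p ∧ (q ⊃ (r ⊃ ¬s))) ∨ (¬((q ∨ ¬q) ⊃ ¬r) ⊃ (q ⊃ ¬p))): Łukasiewicz ¬ gives 1 − 1 = 0
¬¬((p ∧ (q ⊃ (r ⊃ ¬s))) ∨ (¬((q ∨ ¬q) ⊃ ¬r) ⊃ (q ⊃ ¬p))): Łukasiewicz ¬ gives 1 − 0 = 1

1.00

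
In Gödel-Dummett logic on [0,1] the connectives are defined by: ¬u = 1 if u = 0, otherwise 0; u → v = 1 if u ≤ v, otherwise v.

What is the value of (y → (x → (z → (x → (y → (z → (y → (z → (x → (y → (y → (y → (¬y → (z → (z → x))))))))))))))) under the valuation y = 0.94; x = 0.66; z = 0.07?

1.00

¬y: Gödel ¬ of 0.94 = 0 (operand ≠ 0)
(z → x): 0.07 ≤ 0.66, so result = 1
(z → (z → x)): 0.07 ≤ 1, so result = 1
(¬y → (z → (z → x))): 0 ≤ 1, so result = 1
(y → (¬y → (z → (z → x)))): 0.94 ≤ 1, so result = 1
(y → (y → (¬y → (z → (z → x))))): 0.94 ≤ 1, so result = 1
(y → (y → (y → (¬y → (z → (z → x)))))): 0.94 ≤ 1, so result = 1
(x → (y → (y → (y → (¬y → (z → (z → x))))))): 0.66 ≤ 1, so result = 1
(z → (x → (y → (y → (y → (¬y → (z → (z → x)))))))): 0.07 ≤ 1, so result = 1
(y → (z → (x → (y → (y → (y → (¬y → (z → (z → x))))))))): 0.94 ≤ 1, so result = 1
(z → (y → (z → (x → (y → (y → (y → (¬y → (z → (z → x)))))))))): 0.07 ≤ 1, so result = 1
(y → (z → (y → (z → (x → (y → (y → (y → (¬y → (z → (z → x))))))))))): 0.94 ≤ 1, so result = 1
(x → (y → (z → (y → (z → (x → (y → (y → (y → (¬y → (z → (z → x)))))))))))): 0.66 ≤ 1, so result = 1
(z → (x → (y → (z → (y → (z → (x → (y → (y → (y → (¬y → (z → (z → x))))))))))))): 0.07 ≤ 1, so result = 1
(x → (z → (x → (y → (z → (y → (z → (x → (y → (y → (y → (¬y → (z → (z → x)))))))))))))): 0.66 ≤ 1, so result = 1
(y → (x → (z → (x → (y → (z → (y → (z → (x → (y → (y → (y → (¬y → (z → (z → x))))))))))))))): 0.94 ≤ 1, so result = 1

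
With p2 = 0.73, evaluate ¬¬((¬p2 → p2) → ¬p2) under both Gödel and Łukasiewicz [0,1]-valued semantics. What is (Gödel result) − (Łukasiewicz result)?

Gödel evaluation:
  ¬p2: Gödel ¬ of 0.73 = 0 (operand ≠ 0)
  (¬p2 → p2): 0 ≤ 0.73, so result = 1
  ¬p2: Gödel ¬ of 0.73 = 0 (operand ≠ 0)
  ((¬p2 → p2) → ¬p2): 1 > 0, so result = 0
  ¬((¬p2 → p2) → ¬p2): Gödel ¬ of 0 = 1 (operand is 0)
  ¬¬((¬p2 → p2) → ¬p2): Gödel ¬ of 1 = 0 (operand ≠ 0)
  Gödel value = 0
Łukasiewicz evaluation:
  ¬p2: Łukasiewicz ¬ gives 1 − 0.73 = 0.27
  (¬p2 → p2): min(1, 1 − 0.27 + 0.73) = 1
  ¬p2: Łukasiewicz ¬ gives 1 − 0.73 = 0.27
  ((¬p2 → p2) → ¬p2): min(1, 1 − 1 + 0.27) = 0.27
  ¬((¬p2 → p2) → ¬p2): Łukasiewicz ¬ gives 1 − 0.27 = 0.73
  ¬¬((¬p2 → p2) → ¬p2): Łukasiewicz ¬ gives 1 − 0.73 = 0.27
  Łukasiewicz value = 0.27
Difference: 0 − 0.27 = -0.27

-0.27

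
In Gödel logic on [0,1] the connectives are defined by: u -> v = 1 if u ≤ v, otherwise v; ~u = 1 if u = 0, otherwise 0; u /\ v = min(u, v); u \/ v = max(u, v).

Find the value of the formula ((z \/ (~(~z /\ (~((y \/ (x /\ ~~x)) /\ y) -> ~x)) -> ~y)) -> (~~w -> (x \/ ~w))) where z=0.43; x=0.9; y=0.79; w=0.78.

1.00

~z: Gödel ¬ of 0.43 = 0 (operand ≠ 0)
~x: Gödel ¬ of 0.9 = 0 (operand ≠ 0)
~~x: Gödel ¬ of 0 = 1 (operand is 0)
(x /\ ~~x) = min(0.9, 1) = 0.9
(y \/ (x /\ ~~x)) = max(0.79, 0.9) = 0.9
((y \/ (x /\ ~~x)) /\ y) = min(0.9, 0.79) = 0.79
~((y \/ (x /\ ~~x)) /\ y): Gödel ¬ of 0.79 = 0 (operand ≠ 0)
~x: Gödel ¬ of 0.9 = 0 (operand ≠ 0)
(~((y \/ (x /\ ~~x)) /\ y) -> ~x): 0 ≤ 0, so result = 1
(~z /\ (~((y \/ (x /\ ~~x)) /\ y) -> ~x)) = min(0, 1) = 0
~(~z /\ (~((y \/ (x /\ ~~x)) /\ y) -> ~x)): Gödel ¬ of 0 = 1 (operand is 0)
~y: Gödel ¬ of 0.79 = 0 (operand ≠ 0)
(~(~z /\ (~((y \/ (x /\ ~~x)) /\ y) -> ~x)) -> ~y): 1 > 0, so result = 0
(z \/ (~(~z /\ (~((y \/ (x /\ ~~x)) /\ y) -> ~x)) -> ~y)) = max(0.43, 0) = 0.43
~w: Gödel ¬ of 0.78 = 0 (operand ≠ 0)
~~w: Gödel ¬ of 0 = 1 (operand is 0)
~w: Gödel ¬ of 0.78 = 0 (operand ≠ 0)
(x \/ ~w) = max(0.9, 0) = 0.9
(~~w -> (x \/ ~w)): 1 > 0.9, so result = 0.9
((z \/ (~(~z /\ (~((y \/ (x /\ ~~x)) /\ y) -> ~x)) -> ~y)) -> (~~w -> (x \/ ~w))): 0.43 ≤ 0.9, so result = 1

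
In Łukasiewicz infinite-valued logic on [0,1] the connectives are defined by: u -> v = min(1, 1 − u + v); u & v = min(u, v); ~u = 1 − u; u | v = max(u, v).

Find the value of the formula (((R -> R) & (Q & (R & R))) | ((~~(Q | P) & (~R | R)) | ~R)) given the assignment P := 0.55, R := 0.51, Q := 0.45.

(R -> R): min(1, 1 − 0.51 + 0.51) = 1
(R & R) = min(0.51, 0.51) = 0.51
(Q & (R & R)) = min(0.45, 0.51) = 0.45
((R -> R) & (Q & (R & R))) = min(1, 0.45) = 0.45
(Q | P) = max(0.45, 0.55) = 0.55
~(Q | P): Łukasiewicz ¬ gives 1 − 0.55 = 0.45
~~(Q | P): Łukasiewicz ¬ gives 1 − 0.45 = 0.55
~R: Łukasiewicz ¬ gives 1 − 0.51 = 0.49
(~R | R) = max(0.49, 0.51) = 0.51
(~~(Q | P) & (~R | R)) = min(0.55, 0.51) = 0.51
~R: Łukasiewicz ¬ gives 1 − 0.51 = 0.49
((~~(Q | P) & (~R | R)) | ~R) = max(0.51, 0.49) = 0.51
(((R -> R) & (Q & (R & R))) | ((~~(Q | P) & (~R | R)) | ~R)) = max(0.45, 0.51) = 0.51

0.51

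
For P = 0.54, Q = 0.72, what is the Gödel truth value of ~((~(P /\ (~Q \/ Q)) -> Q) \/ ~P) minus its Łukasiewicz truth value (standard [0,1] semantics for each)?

0.00

Gödel evaluation:
  ~Q: Gödel ¬ of 0.72 = 0 (operand ≠ 0)
  (~Q \/ Q) = max(0, 0.72) = 0.72
  (P /\ (~Q \/ Q)) = min(0.54, 0.72) = 0.54
  ~(P /\ (~Q \/ Q)): Gödel ¬ of 0.54 = 0 (operand ≠ 0)
  (~(P /\ (~Q \/ Q)) -> Q): 0 ≤ 0.72, so result = 1
  ~P: Gödel ¬ of 0.54 = 0 (operand ≠ 0)
  ((~(P /\ (~Q \/ Q)) -> Q) \/ ~P) = max(1, 0) = 1
  ~((~(P /\ (~Q \/ Q)) -> Q) \/ ~P): Gödel ¬ of 1 = 0 (operand ≠ 0)
  Gödel value = 0
Łukasiewicz evaluation:
  ~Q: Łukasiewicz ¬ gives 1 − 0.72 = 0.28
  (~Q \/ Q) = max(0.28, 0.72) = 0.72
  (P /\ (~Q \/ Q)) = min(0.54, 0.72) = 0.54
  ~(P /\ (~Q \/ Q)): Łukasiewicz ¬ gives 1 − 0.54 = 0.46
  (~(P /\ (~Q \/ Q)) -> Q): min(1, 1 − 0.46 + 0.72) = 1
  ~P: Łukasiewicz ¬ gives 1 − 0.54 = 0.46
  ((~(P /\ (~Q \/ Q)) -> Q) \/ ~P) = max(1, 0.46) = 1
  ~((~(P /\ (~Q \/ Q)) -> Q) \/ ~P): Łukasiewicz ¬ gives 1 − 1 = 0
  Łukasiewicz value = 0
Difference: 0 − 0 = 0.00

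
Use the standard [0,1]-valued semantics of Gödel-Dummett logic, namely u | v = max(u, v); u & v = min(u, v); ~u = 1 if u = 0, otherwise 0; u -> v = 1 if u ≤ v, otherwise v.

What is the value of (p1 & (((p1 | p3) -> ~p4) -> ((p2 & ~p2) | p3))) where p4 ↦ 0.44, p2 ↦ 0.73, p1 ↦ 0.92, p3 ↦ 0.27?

0.92

(p1 | p3) = max(0.92, 0.27) = 0.92
~p4: Gödel ¬ of 0.44 = 0 (operand ≠ 0)
((p1 | p3) -> ~p4): 0.92 > 0, so result = 0
~p2: Gödel ¬ of 0.73 = 0 (operand ≠ 0)
(p2 & ~p2) = min(0.73, 0) = 0
((p2 & ~p2) | p3) = max(0, 0.27) = 0.27
(((p1 | p3) -> ~p4) -> ((p2 & ~p2) | p3)): 0 ≤ 0.27, so result = 1
(p1 & (((p1 | p3) -> ~p4) -> ((p2 & ~p2) | p3))) = min(0.92, 1) = 0.92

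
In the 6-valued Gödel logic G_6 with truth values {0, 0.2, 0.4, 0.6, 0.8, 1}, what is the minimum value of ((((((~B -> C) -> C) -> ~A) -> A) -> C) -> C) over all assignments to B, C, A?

0.00

The minimum is attained at B = 0, C = 0, A = 0:
  ~B: Gödel ¬ of 0 = 1 (operand is 0)
  (~B -> C): 1 > 0, so result = 0
  ((~B -> C) -> C): 0 ≤ 0, so result = 1
  ~A: Gödel ¬ of 0 = 1 (operand is 0)
  (((~B -> C) -> C) -> ~A): 1 ≤ 1, so result = 1
  ((((~B -> C) -> C) -> ~A) -> A): 1 > 0, so result = 0
  (((((~B -> C) -> C) -> ~A) -> A) -> C): 0 ≤ 0, so result = 1
  ((((((~B -> C) -> C) -> ~A) -> A) -> C) -> C): 1 > 0, so result = 0
Checking all 216 assignments confirms none give a value below 0.00.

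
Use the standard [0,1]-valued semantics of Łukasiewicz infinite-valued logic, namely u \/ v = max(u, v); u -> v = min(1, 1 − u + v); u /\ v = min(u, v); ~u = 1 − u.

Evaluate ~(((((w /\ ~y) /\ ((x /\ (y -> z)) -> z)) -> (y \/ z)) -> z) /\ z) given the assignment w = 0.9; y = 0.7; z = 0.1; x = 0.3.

~y: Łukasiewicz ¬ gives 1 − 0.7 = 0.3
(w /\ ~y) = min(0.9, 0.3) = 0.3
(y -> z): min(1, 1 − 0.7 + 0.1) = 0.4
(x /\ (y -> z)) = min(0.3, 0.4) = 0.3
((x /\ (y -> z)) -> z): min(1, 1 − 0.3 + 0.1) = 0.8
((w /\ ~y) /\ ((x /\ (y -> z)) -> z)) = min(0.3, 0.8) = 0.3
(y \/ z) = max(0.7, 0.1) = 0.7
(((w /\ ~y) /\ ((x /\ (y -> z)) -> z)) -> (y \/ z)): min(1, 1 − 0.3 + 0.7) = 1
((((w /\ ~y) /\ ((x /\ (y -> z)) -> z)) -> (y \/ z)) -> z): min(1, 1 − 1 + 0.1) = 0.1
(((((w /\ ~y) /\ ((x /\ (y -> z)) -> z)) -> (y \/ z)) -> z) /\ z) = min(0.1, 0.1) = 0.1
~(((((w /\ ~y) /\ ((x /\ (y -> z)) -> z)) -> (y \/ z)) -> z) /\ z): Łukasiewicz ¬ gives 1 − 0.1 = 0.9

0.90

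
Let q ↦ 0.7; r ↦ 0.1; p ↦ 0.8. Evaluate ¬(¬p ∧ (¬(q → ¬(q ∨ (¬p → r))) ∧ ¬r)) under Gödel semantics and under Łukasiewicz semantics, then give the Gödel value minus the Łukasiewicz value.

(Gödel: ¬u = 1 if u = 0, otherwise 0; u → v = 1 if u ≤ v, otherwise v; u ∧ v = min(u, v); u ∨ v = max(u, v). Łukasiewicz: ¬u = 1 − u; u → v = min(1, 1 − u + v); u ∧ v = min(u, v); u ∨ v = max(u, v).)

0.20

Gödel evaluation:
  ¬p: Gödel ¬ of 0.8 = 0 (operand ≠ 0)
  ¬p: Gödel ¬ of 0.8 = 0 (operand ≠ 0)
  (¬p → r): 0 ≤ 0.1, so result = 1
  (q ∨ (¬p → r)) = max(0.7, 1) = 1
  ¬(q ∨ (¬p → r)): Gödel ¬ of 1 = 0 (operand ≠ 0)
  (q → ¬(q ∨ (¬p → r))): 0.7 > 0, so result = 0
  ¬(q → ¬(q ∨ (¬p → r))): Gödel ¬ of 0 = 1 (operand is 0)
  ¬r: Gödel ¬ of 0.1 = 0 (operand ≠ 0)
  (¬(q → ¬(q ∨ (¬p → r))) ∧ ¬r) = min(1, 0) = 0
  (¬p ∧ (¬(q → ¬(q ∨ (¬p → r))) ∧ ¬r)) = min(0, 0) = 0
  ¬(¬p ∧ (¬(q → ¬(q ∨ (¬p → r))) ∧ ¬r)): Gödel ¬ of 0 = 1 (operand is 0)
  Gödel value = 1
Łukasiewicz evaluation:
  ¬p: Łukasiewicz ¬ gives 1 − 0.8 = 0.2
  ¬p: Łukasiewicz ¬ gives 1 − 0.8 = 0.2
  (¬p → r): min(1, 1 − 0.2 + 0.1) = 0.9
  (q ∨ (¬p → r)) = max(0.7, 0.9) = 0.9
  ¬(q ∨ (¬p → r)): Łukasiewicz ¬ gives 1 − 0.9 = 0.1
  (q → ¬(q ∨ (¬p → r))): min(1, 1 − 0.7 + 0.1) = 0.4
  ¬(q → ¬(q ∨ (¬p → r))): Łukasiewicz ¬ gives 1 − 0.4 = 0.6
  ¬r: Łukasiewicz ¬ gives 1 − 0.1 = 0.9
  (¬(q → ¬(q ∨ (¬p → r))) ∧ ¬r) = min(0.6, 0.9) = 0.6
  (¬p ∧ (¬(q → ¬(q ∨ (¬p → r))) ∧ ¬r)) = min(0.2, 0.6) = 0.2
  ¬(¬p ∧ (¬(q → ¬(q ∨ (¬p → r))) ∧ ¬r)): Łukasiewicz ¬ gives 1 − 0.2 = 0.8
  Łukasiewicz value = 0.8
Difference: 1 − 0.8 = 0.20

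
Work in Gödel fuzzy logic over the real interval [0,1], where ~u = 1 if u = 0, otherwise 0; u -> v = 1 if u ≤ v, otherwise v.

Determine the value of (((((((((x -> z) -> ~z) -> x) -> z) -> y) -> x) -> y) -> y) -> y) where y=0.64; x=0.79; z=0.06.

(x -> z): 0.79 > 0.06, so result = 0.06
~z: Gödel ¬ of 0.06 = 0 (operand ≠ 0)
((x -> z) -> ~z): 0.06 > 0, so result = 0
(((x -> z) -> ~z) -> x): 0 ≤ 0.79, so result = 1
((((x -> z) -> ~z) -> x) -> z): 1 > 0.06, so result = 0.06
(((((x -> z) -> ~z) -> x) -> z) -> y): 0.06 ≤ 0.64, so result = 1
((((((x -> z) -> ~z) -> x) -> z) -> y) -> x): 1 > 0.79, so result = 0.79
(((((((x -> z) -> ~z) -> x) -> z) -> y) -> x) -> y): 0.79 > 0.64, so result = 0.64
((((((((x -> z) -> ~z) -> x) -> z) -> y) -> x) -> y) -> y): 0.64 ≤ 0.64, so result = 1
(((((((((x -> z) -> ~z) -> x) -> z) -> y) -> x) -> y) -> y) -> y): 1 > 0.64, so result = 0.64

0.64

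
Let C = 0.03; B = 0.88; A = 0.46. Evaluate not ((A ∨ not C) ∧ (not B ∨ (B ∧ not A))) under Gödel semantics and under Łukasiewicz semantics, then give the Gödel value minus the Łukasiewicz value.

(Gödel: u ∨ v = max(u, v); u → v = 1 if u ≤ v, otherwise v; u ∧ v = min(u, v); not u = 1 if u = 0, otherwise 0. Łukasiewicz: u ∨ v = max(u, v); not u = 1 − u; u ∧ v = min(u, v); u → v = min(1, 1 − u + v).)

Gödel evaluation:
  not C: Gödel ¬ of 0.03 = 0 (operand ≠ 0)
  (A ∨ not C) = max(0.46, 0) = 0.46
  not B: Gödel ¬ of 0.88 = 0 (operand ≠ 0)
  not A: Gödel ¬ of 0.46 = 0 (operand ≠ 0)
  (B ∧ not A) = min(0.88, 0) = 0
  (not B ∨ (B ∧ not A)) = max(0, 0) = 0
  ((A ∨ not C) ∧ (not B ∨ (B ∧ not A))) = min(0.46, 0) = 0
  not ((A ∨ not C) ∧ (not B ∨ (B ∧ not A))): Gödel ¬ of 0 = 1 (operand is 0)
  Gödel value = 1
Łukasiewicz evaluation:
  not C: Łukasiewicz ¬ gives 1 − 0.03 = 0.97
  (A ∨ not C) = max(0.46, 0.97) = 0.97
  not B: Łukasiewicz ¬ gives 1 − 0.88 = 0.12
  not A: Łukasiewicz ¬ gives 1 − 0.46 = 0.54
  (B ∧ not A) = min(0.88, 0.54) = 0.54
  (not B ∨ (B ∧ not A)) = max(0.12, 0.54) = 0.54
  ((A ∨ not C) ∧ (not B ∨ (B ∧ not A))) = min(0.97, 0.54) = 0.54
  not ((A ∨ not C) ∧ (not B ∨ (B ∧ not A))): Łukasiewicz ¬ gives 1 − 0.54 = 0.46
  Łukasiewicz value = 0.46
Difference: 1 − 0.46 = 0.54

0.54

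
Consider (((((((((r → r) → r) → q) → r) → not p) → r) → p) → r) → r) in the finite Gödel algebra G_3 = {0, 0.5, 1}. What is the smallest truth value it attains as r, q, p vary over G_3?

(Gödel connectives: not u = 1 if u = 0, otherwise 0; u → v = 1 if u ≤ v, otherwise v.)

The minimum is attained at r = 0.5, q = 0, p = 0:
  (r → r): 0.5 ≤ 0.5, so result = 1
  ((r → r) → r): 1 > 0.5, so result = 0.5
  (((r → r) → r) → q): 0.5 > 0, so result = 0
  ((((r → r) → r) → q) → r): 0 ≤ 0.5, so result = 1
  not p: Gödel ¬ of 0 = 1 (operand is 0)
  (((((r → r) → r) → q) → r) → not p): 1 ≤ 1, so result = 1
  ((((((r → r) → r) → q) → r) → not p) → r): 1 > 0.5, so result = 0.5
  (((((((r → r) → r) → q) → r) → not p) → r) → p): 0.5 > 0, so result = 0
  ((((((((r → r) → r) → q) → r) → not p) → r) → p) → r): 0 ≤ 0.5, so result = 1
  (((((((((r → r) → r) → q) → r) → not p) → r) → p) → r) → r): 1 > 0.5, so result = 0.5
Checking all 27 assignments confirms none give a value below 0.50.

0.50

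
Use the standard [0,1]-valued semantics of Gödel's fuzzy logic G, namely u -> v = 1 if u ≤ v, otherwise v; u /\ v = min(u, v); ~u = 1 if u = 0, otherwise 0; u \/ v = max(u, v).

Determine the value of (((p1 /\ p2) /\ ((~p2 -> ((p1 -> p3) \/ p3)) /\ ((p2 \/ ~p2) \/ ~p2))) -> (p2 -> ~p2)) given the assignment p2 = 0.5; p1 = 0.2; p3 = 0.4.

0.00

(p1 /\ p2) = min(0.2, 0.5) = 0.2
~p2: Gödel ¬ of 0.5 = 0 (operand ≠ 0)
(p1 -> p3): 0.2 ≤ 0.4, so result = 1
((p1 -> p3) \/ p3) = max(1, 0.4) = 1
(~p2 -> ((p1 -> p3) \/ p3)): 0 ≤ 1, so result = 1
~p2: Gödel ¬ of 0.5 = 0 (operand ≠ 0)
(p2 \/ ~p2) = max(0.5, 0) = 0.5
~p2: Gödel ¬ of 0.5 = 0 (operand ≠ 0)
((p2 \/ ~p2) \/ ~p2) = max(0.5, 0) = 0.5
((~p2 -> ((p1 -> p3) \/ p3)) /\ ((p2 \/ ~p2) \/ ~p2)) = min(1, 0.5) = 0.5
((p1 /\ p2) /\ ((~p2 -> ((p1 -> p3) \/ p3)) /\ ((p2 \/ ~p2) \/ ~p2))) = min(0.2, 0.5) = 0.2
~p2: Gödel ¬ of 0.5 = 0 (operand ≠ 0)
(p2 -> ~p2): 0.5 > 0, so result = 0
(((p1 /\ p2) /\ ((~p2 -> ((p1 -> p3) \/ p3)) /\ ((p2 \/ ~p2) \/ ~p2))) -> (p2 -> ~p2)): 0.2 > 0, so result = 0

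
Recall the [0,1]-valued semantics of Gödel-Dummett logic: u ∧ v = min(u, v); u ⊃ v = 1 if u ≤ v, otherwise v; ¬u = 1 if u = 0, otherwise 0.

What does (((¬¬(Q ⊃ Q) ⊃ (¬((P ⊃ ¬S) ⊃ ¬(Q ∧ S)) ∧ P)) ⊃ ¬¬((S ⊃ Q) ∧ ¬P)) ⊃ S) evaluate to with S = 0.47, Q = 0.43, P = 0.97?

(Q ⊃ Q): 0.43 ≤ 0.43, so result = 1
¬(Q ⊃ Q): Gödel ¬ of 1 = 0 (operand ≠ 0)
¬¬(Q ⊃ Q): Gödel ¬ of 0 = 1 (operand is 0)
¬S: Gödel ¬ of 0.47 = 0 (operand ≠ 0)
(P ⊃ ¬S): 0.97 > 0, so result = 0
(Q ∧ S) = min(0.43, 0.47) = 0.43
¬(Q ∧ S): Gödel ¬ of 0.43 = 0 (operand ≠ 0)
((P ⊃ ¬S) ⊃ ¬(Q ∧ S)): 0 ≤ 0, so result = 1
¬((P ⊃ ¬S) ⊃ ¬(Q ∧ S)): Gödel ¬ of 1 = 0 (operand ≠ 0)
(¬((P ⊃ ¬S) ⊃ ¬(Q ∧ S)) ∧ P) = min(0, 0.97) = 0
(¬¬(Q ⊃ Q) ⊃ (¬((P ⊃ ¬S) ⊃ ¬(Q ∧ S)) ∧ P)): 1 > 0, so result = 0
(S ⊃ Q): 0.47 > 0.43, so result = 0.43
¬P: Gödel ¬ of 0.97 = 0 (operand ≠ 0)
((S ⊃ Q) ∧ ¬P) = min(0.43, 0) = 0
¬((S ⊃ Q) ∧ ¬P): Gödel ¬ of 0 = 1 (operand is 0)
¬¬((S ⊃ Q) ∧ ¬P): Gödel ¬ of 1 = 0 (operand ≠ 0)
((¬¬(Q ⊃ Q) ⊃ (¬((P ⊃ ¬S) ⊃ ¬(Q ∧ S)) ∧ P)) ⊃ ¬¬((S ⊃ Q) ∧ ¬P)): 0 ≤ 0, so result = 1
(((¬¬(Q ⊃ Q) ⊃ (¬((P ⊃ ¬S) ⊃ ¬(Q ∧ S)) ∧ P)) ⊃ ¬¬((S ⊃ Q) ∧ ¬P)) ⊃ S): 1 > 0.47, so result = 0.47

0.47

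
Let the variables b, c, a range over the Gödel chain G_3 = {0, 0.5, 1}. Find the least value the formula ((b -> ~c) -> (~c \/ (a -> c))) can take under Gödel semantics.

The minimum is attained at b = 0, c = 0.5, a = 1:
  ~c: Gödel ¬ of 0.5 = 0 (operand ≠ 0)
  (b -> ~c): 0 ≤ 0, so result = 1
  ~c: Gödel ¬ of 0.5 = 0 (operand ≠ 0)
  (a -> c): 1 > 0.5, so result = 0.5
  (~c \/ (a -> c)) = max(0, 0.5) = 0.5
  ((b -> ~c) -> (~c \/ (a -> c))): 1 > 0.5, so result = 0.5
Checking all 27 assignments confirms none give a value below 0.50.

0.50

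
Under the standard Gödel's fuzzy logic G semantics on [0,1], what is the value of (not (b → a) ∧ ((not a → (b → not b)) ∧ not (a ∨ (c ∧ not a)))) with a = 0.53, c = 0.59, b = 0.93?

0.00

(b → a): 0.93 > 0.53, so result = 0.53
not (b → a): Gödel ¬ of 0.53 = 0 (operand ≠ 0)
not a: Gödel ¬ of 0.53 = 0 (operand ≠ 0)
not b: Gödel ¬ of 0.93 = 0 (operand ≠ 0)
(b → not b): 0.93 > 0, so result = 0
(not a → (b → not b)): 0 ≤ 0, so result = 1
not a: Gödel ¬ of 0.53 = 0 (operand ≠ 0)
(c ∧ not a) = min(0.59, 0) = 0
(a ∨ (c ∧ not a)) = max(0.53, 0) = 0.53
not (a ∨ (c ∧ not a)): Gödel ¬ of 0.53 = 0 (operand ≠ 0)
((not a → (b → not b)) ∧ not (a ∨ (c ∧ not a))) = min(1, 0) = 0
(not (b → a) ∧ ((not a → (b → not b)) ∧ not (a ∨ (c ∧ not a)))) = min(0, 0) = 0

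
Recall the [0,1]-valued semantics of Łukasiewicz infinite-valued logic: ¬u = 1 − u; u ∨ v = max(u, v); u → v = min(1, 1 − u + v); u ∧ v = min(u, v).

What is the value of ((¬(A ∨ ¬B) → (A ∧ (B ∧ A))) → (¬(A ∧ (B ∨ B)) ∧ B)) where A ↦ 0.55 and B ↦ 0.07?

¬B: Łukasiewicz ¬ gives 1 − 0.07 = 0.93
(A ∨ ¬B) = max(0.55, 0.93) = 0.93
¬(A ∨ ¬B): Łukasiewicz ¬ gives 1 − 0.93 = 0.07
(B ∧ A) = min(0.07, 0.55) = 0.07
(A ∧ (B ∧ A)) = min(0.55, 0.07) = 0.07
(¬(A ∨ ¬B) → (A ∧ (B ∧ A))): min(1, 1 − 0.07 + 0.07) = 1
(B ∨ B) = max(0.07, 0.07) = 0.07
(A ∧ (B ∨ B)) = min(0.55, 0.07) = 0.07
¬(A ∧ (B ∨ B)): Łukasiewicz ¬ gives 1 − 0.07 = 0.93
(¬(A ∧ (B ∨ B)) ∧ B) = min(0.93, 0.07) = 0.07
((¬(A ∨ ¬B) → (A ∧ (B ∧ A))) → (¬(A ∧ (B ∨ B)) ∧ B)): min(1, 1 − 1 + 0.07) = 0.07

0.07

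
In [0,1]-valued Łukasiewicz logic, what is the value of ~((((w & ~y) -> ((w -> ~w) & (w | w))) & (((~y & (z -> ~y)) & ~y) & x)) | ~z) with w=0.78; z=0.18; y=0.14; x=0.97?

~y: Łukasiewicz ¬ gives 1 − 0.14 = 0.86
(w & ~y) = min(0.78, 0.86) = 0.78
~w: Łukasiewicz ¬ gives 1 − 0.78 = 0.22
(w -> ~w): min(1, 1 − 0.78 + 0.22) = 0.44
(w | w) = max(0.78, 0.78) = 0.78
((w -> ~w) & (w | w)) = min(0.44, 0.78) = 0.44
((w & ~y) -> ((w -> ~w) & (w | w))): min(1, 1 − 0.78 + 0.44) = 0.66
~y: Łukasiewicz ¬ gives 1 − 0.14 = 0.86
~y: Łukasiewicz ¬ gives 1 − 0.14 = 0.86
(z -> ~y): min(1, 1 − 0.18 + 0.86) = 1
(~y & (z -> ~y)) = min(0.86, 1) = 0.86
~y: Łukasiewicz ¬ gives 1 − 0.14 = 0.86
((~y & (z -> ~y)) & ~y) = min(0.86, 0.86) = 0.86
(((~y & (z -> ~y)) & ~y) & x) = min(0.86, 0.97) = 0.86
(((w & ~y) -> ((w -> ~w) & (w | w))) & (((~y & (z -> ~y)) & ~y) & x)) = min(0.66, 0.86) = 0.66
~z: Łukasiewicz ¬ gives 1 − 0.18 = 0.82
((((w & ~y) -> ((w -> ~w) & (w | w))) & (((~y & (z -> ~y)) & ~y) & x)) | ~z) = max(0.66, 0.82) = 0.82
~((((w & ~y) -> ((w -> ~w) & (w | w))) & (((~y & (z -> ~y)) & ~y) & x)) | ~z): Łukasiewicz ¬ gives 1 − 0.82 = 0.18

0.18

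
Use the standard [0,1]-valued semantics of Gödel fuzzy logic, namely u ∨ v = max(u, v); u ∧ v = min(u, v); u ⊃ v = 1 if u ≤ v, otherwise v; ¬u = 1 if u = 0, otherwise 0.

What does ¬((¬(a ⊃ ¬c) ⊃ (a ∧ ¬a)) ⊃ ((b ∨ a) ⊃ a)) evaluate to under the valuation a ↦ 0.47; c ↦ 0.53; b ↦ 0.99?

0.00

¬c: Gödel ¬ of 0.53 = 0 (operand ≠ 0)
(a ⊃ ¬c): 0.47 > 0, so result = 0
¬(a ⊃ ¬c): Gödel ¬ of 0 = 1 (operand is 0)
¬a: Gödel ¬ of 0.47 = 0 (operand ≠ 0)
(a ∧ ¬a) = min(0.47, 0) = 0
(¬(a ⊃ ¬c) ⊃ (a ∧ ¬a)): 1 > 0, so result = 0
(b ∨ a) = max(0.99, 0.47) = 0.99
((b ∨ a) ⊃ a): 0.99 > 0.47, so result = 0.47
((¬(a ⊃ ¬c) ⊃ (a ∧ ¬a)) ⊃ ((b ∨ a) ⊃ a)): 0 ≤ 0.47, so result = 1
¬((¬(a ⊃ ¬c) ⊃ (a ∧ ¬a)) ⊃ ((b ∨ a) ⊃ a)): Gödel ¬ of 1 = 0 (operand ≠ 0)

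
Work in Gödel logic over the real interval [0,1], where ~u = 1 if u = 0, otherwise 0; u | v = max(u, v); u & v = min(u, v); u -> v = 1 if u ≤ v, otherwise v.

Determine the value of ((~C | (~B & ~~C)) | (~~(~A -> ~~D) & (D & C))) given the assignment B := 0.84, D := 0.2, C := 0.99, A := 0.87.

0.20

~C: Gödel ¬ of 0.99 = 0 (operand ≠ 0)
~B: Gödel ¬ of 0.84 = 0 (operand ≠ 0)
~C: Gödel ¬ of 0.99 = 0 (operand ≠ 0)
~~C: Gödel ¬ of 0 = 1 (operand is 0)
(~B & ~~C) = min(0, 1) = 0
(~C | (~B & ~~C)) = max(0, 0) = 0
~A: Gödel ¬ of 0.87 = 0 (operand ≠ 0)
~D: Gödel ¬ of 0.2 = 0 (operand ≠ 0)
~~D: Gödel ¬ of 0 = 1 (operand is 0)
(~A -> ~~D): 0 ≤ 1, so result = 1
~(~A -> ~~D): Gödel ¬ of 1 = 0 (operand ≠ 0)
~~(~A -> ~~D): Gödel ¬ of 0 = 1 (operand is 0)
(D & C) = min(0.2, 0.99) = 0.2
(~~(~A -> ~~D) & (D & C)) = min(1, 0.2) = 0.2
((~C | (~B & ~~C)) | (~~(~A -> ~~D) & (D & C))) = max(0, 0.2) = 0.2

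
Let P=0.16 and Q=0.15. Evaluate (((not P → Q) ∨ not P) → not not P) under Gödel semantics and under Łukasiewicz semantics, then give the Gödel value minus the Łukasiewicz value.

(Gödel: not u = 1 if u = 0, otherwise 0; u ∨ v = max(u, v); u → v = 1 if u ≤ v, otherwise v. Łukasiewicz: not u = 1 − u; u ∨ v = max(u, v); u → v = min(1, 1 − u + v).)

0.68

Gödel evaluation:
  not P: Gödel ¬ of 0.16 = 0 (operand ≠ 0)
  (not P → Q): 0 ≤ 0.15, so result = 1
  not P: Gödel ¬ of 0.16 = 0 (operand ≠ 0)
  ((not P → Q) ∨ not P) = max(1, 0) = 1
  not P: Gödel ¬ of 0.16 = 0 (operand ≠ 0)
  not not P: Gödel ¬ of 0 = 1 (operand is 0)
  (((not P → Q) ∨ not P) → not not P): 1 ≤ 1, so result = 1
  Gödel value = 1
Łukasiewicz evaluation:
  not P: Łukasiewicz ¬ gives 1 − 0.16 = 0.84
  (not P → Q): min(1, 1 − 0.84 + 0.15) = 0.31
  not P: Łukasiewicz ¬ gives 1 − 0.16 = 0.84
  ((not P → Q) ∨ not P) = max(0.31, 0.84) = 0.84
  not P: Łukasiewicz ¬ gives 1 − 0.16 = 0.84
  not not P: Łukasiewicz ¬ gives 1 − 0.84 = 0.16
  (((not P → Q) ∨ not P) → not not P): min(1, 1 − 0.84 + 0.16) = 0.32
  Łukasiewicz value = 0.32
Difference: 1 − 0.32 = 0.68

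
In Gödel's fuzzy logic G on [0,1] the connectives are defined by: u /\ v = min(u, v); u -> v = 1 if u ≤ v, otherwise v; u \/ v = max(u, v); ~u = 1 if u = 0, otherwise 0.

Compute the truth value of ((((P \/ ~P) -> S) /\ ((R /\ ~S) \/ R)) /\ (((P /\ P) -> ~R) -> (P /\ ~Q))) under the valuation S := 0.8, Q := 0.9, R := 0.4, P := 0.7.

0.40

~P: Gödel ¬ of 0.7 = 0 (operand ≠ 0)
(P \/ ~P) = max(0.7, 0) = 0.7
((P \/ ~P) -> S): 0.7 ≤ 0.8, so result = 1
~S: Gödel ¬ of 0.8 = 0 (operand ≠ 0)
(R /\ ~S) = min(0.4, 0) = 0
((R /\ ~S) \/ R) = max(0, 0.4) = 0.4
(((P \/ ~P) -> S) /\ ((R /\ ~S) \/ R)) = min(1, 0.4) = 0.4
(P /\ P) = min(0.7, 0.7) = 0.7
~R: Gödel ¬ of 0.4 = 0 (operand ≠ 0)
((P /\ P) -> ~R): 0.7 > 0, so result = 0
~Q: Gödel ¬ of 0.9 = 0 (operand ≠ 0)
(P /\ ~Q) = min(0.7, 0) = 0
(((P /\ P) -> ~R) -> (P /\ ~Q)): 0 ≤ 0, so result = 1
((((P \/ ~P) -> S) /\ ((R /\ ~S) \/ R)) /\ (((P /\ P) -> ~R) -> (P /\ ~Q))) = min(0.4, 1) = 0.4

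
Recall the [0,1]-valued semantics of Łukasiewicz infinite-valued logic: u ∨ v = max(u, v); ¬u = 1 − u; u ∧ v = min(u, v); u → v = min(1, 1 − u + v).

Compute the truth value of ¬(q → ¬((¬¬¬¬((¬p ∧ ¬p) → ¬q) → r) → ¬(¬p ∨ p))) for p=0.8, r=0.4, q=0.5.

¬p: Łukasiewicz ¬ gives 1 − 0.8 = 0.2
¬p: Łukasiewicz ¬ gives 1 − 0.8 = 0.2
(¬p ∧ ¬p) = min(0.2, 0.2) = 0.2
¬q: Łukasiewicz ¬ gives 1 − 0.5 = 0.5
((¬p ∧ ¬p) → ¬q): min(1, 1 − 0.2 + 0.5) = 1
¬((¬p ∧ ¬p) → ¬q): Łukasiewicz ¬ gives 1 − 1 = 0
¬¬((¬p ∧ ¬p) → ¬q): Łukasiewicz ¬ gives 1 − 0 = 1
¬¬¬((¬p ∧ ¬p) → ¬q): Łukasiewicz ¬ gives 1 − 1 = 0
¬¬¬¬((¬p ∧ ¬p) → ¬q): Łukasiewicz ¬ gives 1 − 0 = 1
(¬¬¬¬((¬p ∧ ¬p) → ¬q) → r): min(1, 1 − 1 + 0.4) = 0.4
¬p: Łukasiewicz ¬ gives 1 − 0.8 = 0.2
(¬p ∨ p) = max(0.2, 0.8) = 0.8
¬(¬p ∨ p): Łukasiewicz ¬ gives 1 − 0.8 = 0.2
((¬¬¬¬((¬p ∧ ¬p) → ¬q) → r) → ¬(¬p ∨ p)): min(1, 1 − 0.4 + 0.2) = 0.8
¬((¬¬¬¬((¬p ∧ ¬p) → ¬q) → r) → ¬(¬p ∨ p)): Łukasiewicz ¬ gives 1 − 0.8 = 0.2
(q → ¬((¬¬¬¬((¬p ∧ ¬p) → ¬q) → r) → ¬(¬p ∨ p))): min(1, 1 − 0.5 + 0.2) = 0.7
¬(q → ¬((¬¬¬¬((¬p ∧ ¬p) → ¬q) → r) → ¬(¬p ∨ p))): Łukasiewicz ¬ gives 1 − 0.7 = 0.3

0.30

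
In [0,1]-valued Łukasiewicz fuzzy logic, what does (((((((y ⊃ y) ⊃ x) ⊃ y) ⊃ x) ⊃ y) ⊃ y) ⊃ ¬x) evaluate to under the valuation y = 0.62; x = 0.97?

(y ⊃ y): min(1, 1 − 0.62 + 0.62) = 1
((y ⊃ y) ⊃ x): min(1, 1 − 1 + 0.97) = 0.97
(((y ⊃ y) ⊃ x) ⊃ y): min(1, 1 − 0.97 + 0.62) = 0.65
((((y ⊃ y) ⊃ x) ⊃ y) ⊃ x): min(1, 1 − 0.65 + 0.97) = 1
(((((y ⊃ y) ⊃ x) ⊃ y) ⊃ x) ⊃ y): min(1, 1 − 1 + 0.62) = 0.62
((((((y ⊃ y) ⊃ x) ⊃ y) ⊃ x) ⊃ y) ⊃ y): min(1, 1 − 0.62 + 0.62) = 1
¬x: Łukasiewicz ¬ gives 1 − 0.97 = 0.03
(((((((y ⊃ y) ⊃ x) ⊃ y) ⊃ x) ⊃ y) ⊃ y) ⊃ ¬x): min(1, 1 − 1 + 0.03) = 0.03

0.03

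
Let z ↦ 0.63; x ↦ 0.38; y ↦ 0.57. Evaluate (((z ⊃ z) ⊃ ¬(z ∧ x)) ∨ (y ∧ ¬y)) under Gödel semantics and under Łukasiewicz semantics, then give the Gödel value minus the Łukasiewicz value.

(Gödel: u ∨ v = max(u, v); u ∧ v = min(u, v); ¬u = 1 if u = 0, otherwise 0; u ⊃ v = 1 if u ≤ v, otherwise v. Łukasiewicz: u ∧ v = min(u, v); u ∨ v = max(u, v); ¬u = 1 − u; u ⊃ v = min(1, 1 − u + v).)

-0.62

Gödel evaluation:
  (z ⊃ z): 0.63 ≤ 0.63, so result = 1
  (z ∧ x) = min(0.63, 0.38) = 0.38
  ¬(z ∧ x): Gödel ¬ of 0.38 = 0 (operand ≠ 0)
  ((z ⊃ z) ⊃ ¬(z ∧ x)): 1 > 0, so result = 0
  ¬y: Gödel ¬ of 0.57 = 0 (operand ≠ 0)
  (y ∧ ¬y) = min(0.57, 0) = 0
  (((z ⊃ z) ⊃ ¬(z ∧ x)) ∨ (y ∧ ¬y)) = max(0, 0) = 0
  Gödel value = 0
Łukasiewicz evaluation:
  (z ⊃ z): min(1, 1 − 0.63 + 0.63) = 1
  (z ∧ x) = min(0.63, 0.38) = 0.38
  ¬(z ∧ x): Łukasiewicz ¬ gives 1 − 0.38 = 0.62
  ((z ⊃ z) ⊃ ¬(z ∧ x)): min(1, 1 − 1 + 0.62) = 0.62
  ¬y: Łukasiewicz ¬ gives 1 − 0.57 = 0.43
  (y ∧ ¬y) = min(0.57, 0.43) = 0.43
  (((z ⊃ z) ⊃ ¬(z ∧ x)) ∨ (y ∧ ¬y)) = max(0.62, 0.43) = 0.62
  Łukasiewicz value = 0.62
Difference: 0 − 0.62 = -0.62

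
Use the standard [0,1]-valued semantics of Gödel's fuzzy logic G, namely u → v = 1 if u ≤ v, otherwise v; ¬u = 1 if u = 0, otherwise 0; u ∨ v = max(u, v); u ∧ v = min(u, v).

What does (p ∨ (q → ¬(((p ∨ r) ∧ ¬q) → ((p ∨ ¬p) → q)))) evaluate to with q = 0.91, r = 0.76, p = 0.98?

(p ∨ r) = max(0.98, 0.76) = 0.98
¬q: Gödel ¬ of 0.91 = 0 (operand ≠ 0)
((p ∨ r) ∧ ¬q) = min(0.98, 0) = 0
¬p: Gödel ¬ of 0.98 = 0 (operand ≠ 0)
(p ∨ ¬p) = max(0.98, 0) = 0.98
((p ∨ ¬p) → q): 0.98 > 0.91, so result = 0.91
(((p ∨ r) ∧ ¬q) → ((p ∨ ¬p) → q)): 0 ≤ 0.91, so result = 1
¬(((p ∨ r) ∧ ¬q) → ((p ∨ ¬p) → q)): Gödel ¬ of 1 = 0 (operand ≠ 0)
(q → ¬(((p ∨ r) ∧ ¬q) → ((p ∨ ¬p) → q))): 0.91 > 0, so result = 0
(p ∨ (q → ¬(((p ∨ r) ∧ ¬q) → ((p ∨ ¬p) → q)))) = max(0.98, 0) = 0.98

0.98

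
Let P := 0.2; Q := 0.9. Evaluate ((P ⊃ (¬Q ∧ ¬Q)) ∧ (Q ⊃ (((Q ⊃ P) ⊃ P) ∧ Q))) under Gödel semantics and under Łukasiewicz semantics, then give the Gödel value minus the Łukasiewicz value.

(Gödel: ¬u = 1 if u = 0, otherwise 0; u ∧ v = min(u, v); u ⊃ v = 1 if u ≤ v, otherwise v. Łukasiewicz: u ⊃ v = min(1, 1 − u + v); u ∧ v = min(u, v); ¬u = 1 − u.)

Gödel evaluation:
  ¬Q: Gödel ¬ of 0.9 = 0 (operand ≠ 0)
  ¬Q: Gödel ¬ of 0.9 = 0 (operand ≠ 0)
  (¬Q ∧ ¬Q) = min(0, 0) = 0
  (P ⊃ (¬Q ∧ ¬Q)): 0.2 > 0, so result = 0
  (Q ⊃ P): 0.9 > 0.2, so result = 0.2
  ((Q ⊃ P) ⊃ P): 0.2 ≤ 0.2, so result = 1
  (((Q ⊃ P) ⊃ P) ∧ Q) = min(1, 0.9) = 0.9
  (Q ⊃ (((Q ⊃ P) ⊃ P) ∧ Q)): 0.9 ≤ 0.9, so result = 1
  ((P ⊃ (¬Q ∧ ¬Q)) ∧ (Q ⊃ (((Q ⊃ P) ⊃ P) ∧ Q))) = min(0, 1) = 0
  Gödel value = 0
Łukasiewicz evaluation:
  ¬Q: Łukasiewicz ¬ gives 1 − 0.9 = 0.1
  ¬Q: Łukasiewicz ¬ gives 1 − 0.9 = 0.1
  (¬Q ∧ ¬Q) = min(0.1, 0.1) = 0.1
  (P ⊃ (¬Q ∧ ¬Q)): min(1, 1 − 0.2 + 0.1) = 0.9
  (Q ⊃ P): min(1, 1 − 0.9 + 0.2) = 0.3
  ((Q ⊃ P) ⊃ P): min(1, 1 − 0.3 + 0.2) = 0.9
  (((Q ⊃ P) ⊃ P) ∧ Q) = min(0.9, 0.9) = 0.9
  (Q ⊃ (((Q ⊃ P) ⊃ P) ∧ Q)): min(1, 1 − 0.9 + 0.9) = 1
  ((P ⊃ (¬Q ∧ ¬Q)) ∧ (Q ⊃ (((Q ⊃ P) ⊃ P) ∧ Q))) = min(0.9, 1) = 0.9
  Łukasiewicz value = 0.9
Difference: 0 − 0.9 = -0.90

-0.90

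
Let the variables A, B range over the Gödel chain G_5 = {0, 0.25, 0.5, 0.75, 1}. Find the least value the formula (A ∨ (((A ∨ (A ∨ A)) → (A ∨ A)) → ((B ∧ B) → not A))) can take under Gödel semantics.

0.25

The minimum is attained at A = 0.25, B = 0.25:
  (A ∨ A) = max(0.25, 0.25) = 0.25
  (A ∨ (A ∨ A)) = max(0.25, 0.25) = 0.25
  (A ∨ A) = max(0.25, 0.25) = 0.25
  ((A ∨ (A ∨ A)) → (A ∨ A)): 0.25 ≤ 0.25, so result = 1
  (B ∧ B) = min(0.25, 0.25) = 0.25
  not A: Gödel ¬ of 0.25 = 0 (operand ≠ 0)
  ((B ∧ B) → not A): 0.25 > 0, so result = 0
  (((A ∨ (A ∨ A)) → (A ∨ A)) → ((B ∧ B) → not A)): 1 > 0, so result = 0
  (A ∨ (((A ∨ (A ∨ A)) → (A ∨ A)) → ((B ∧ B) → not A))) = max(0.25, 0) = 0.25
Checking all 25 assignments confirms none give a value below 0.25.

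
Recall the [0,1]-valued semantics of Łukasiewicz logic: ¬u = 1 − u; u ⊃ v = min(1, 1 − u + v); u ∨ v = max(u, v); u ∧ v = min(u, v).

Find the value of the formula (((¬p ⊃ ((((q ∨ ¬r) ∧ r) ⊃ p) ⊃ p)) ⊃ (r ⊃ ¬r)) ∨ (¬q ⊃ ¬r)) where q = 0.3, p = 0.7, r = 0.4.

1.00

¬p: Łukasiewicz ¬ gives 1 − 0.7 = 0.3
¬r: Łukasiewicz ¬ gives 1 − 0.4 = 0.6
(q ∨ ¬r) = max(0.3, 0.6) = 0.6
((q ∨ ¬r) ∧ r) = min(0.6, 0.4) = 0.4
(((q ∨ ¬r) ∧ r) ⊃ p): min(1, 1 − 0.4 + 0.7) = 1
((((q ∨ ¬r) ∧ r) ⊃ p) ⊃ p): min(1, 1 − 1 + 0.7) = 0.7
(¬p ⊃ ((((q ∨ ¬r) ∧ r) ⊃ p) ⊃ p)): min(1, 1 − 0.3 + 0.7) = 1
¬r: Łukasiewicz ¬ gives 1 − 0.4 = 0.6
(r ⊃ ¬r): min(1, 1 − 0.4 + 0.6) = 1
((¬p ⊃ ((((q ∨ ¬r) ∧ r) ⊃ p) ⊃ p)) ⊃ (r ⊃ ¬r)): min(1, 1 − 1 + 1) = 1
¬q: Łukasiewicz ¬ gives 1 − 0.3 = 0.7
¬r: Łukasiewicz ¬ gives 1 − 0.4 = 0.6
(¬q ⊃ ¬r): min(1, 1 − 0.7 + 0.6) = 0.9
(((¬p ⊃ ((((q ∨ ¬r) ∧ r) ⊃ p) ⊃ p)) ⊃ (r ⊃ ¬r)) ∨ (¬q ⊃ ¬r)) = max(1, 0.9) = 1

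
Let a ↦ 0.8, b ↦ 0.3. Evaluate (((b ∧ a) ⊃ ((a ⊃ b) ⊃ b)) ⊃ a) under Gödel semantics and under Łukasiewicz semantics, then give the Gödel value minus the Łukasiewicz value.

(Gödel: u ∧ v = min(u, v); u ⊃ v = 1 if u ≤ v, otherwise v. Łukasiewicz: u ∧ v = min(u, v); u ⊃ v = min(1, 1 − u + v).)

0.00

Gödel evaluation:
  (b ∧ a) = min(0.3, 0.8) = 0.3
  (a ⊃ b): 0.8 > 0.3, so result = 0.3
  ((a ⊃ b) ⊃ b): 0.3 ≤ 0.3, so result = 1
  ((b ∧ a) ⊃ ((a ⊃ b) ⊃ b)): 0.3 ≤ 1, so result = 1
  (((b ∧ a) ⊃ ((a ⊃ b) ⊃ b)) ⊃ a): 1 > 0.8, so result = 0.8
  Gödel value = 0.8
Łukasiewicz evaluation:
  (b ∧ a) = min(0.3, 0.8) = 0.3
  (a ⊃ b): min(1, 1 − 0.8 + 0.3) = 0.5
  ((a ⊃ b) ⊃ b): min(1, 1 − 0.5 + 0.3) = 0.8
  ((b ∧ a) ⊃ ((a ⊃ b) ⊃ b)): min(1, 1 − 0.3 + 0.8) = 1
  (((b ∧ a) ⊃ ((a ⊃ b) ⊃ b)) ⊃ a): min(1, 1 − 1 + 0.8) = 0.8
  Łukasiewicz value = 0.8
Difference: 0.8 − 0.8 = 0.00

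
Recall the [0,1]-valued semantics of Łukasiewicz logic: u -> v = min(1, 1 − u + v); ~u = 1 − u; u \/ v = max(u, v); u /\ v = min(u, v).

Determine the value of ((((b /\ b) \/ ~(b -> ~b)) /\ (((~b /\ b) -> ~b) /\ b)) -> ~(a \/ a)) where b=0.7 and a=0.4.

(b /\ b) = min(0.7, 0.7) = 0.7
~b: Łukasiewicz ¬ gives 1 − 0.7 = 0.3
(b -> ~b): min(1, 1 − 0.7 + 0.3) = 0.6
~(b -> ~b): Łukasiewicz ¬ gives 1 − 0.6 = 0.4
((b /\ b) \/ ~(b -> ~b)) = max(0.7, 0.4) = 0.7
~b: Łukasiewicz ¬ gives 1 − 0.7 = 0.3
(~b /\ b) = min(0.3, 0.7) = 0.3
~b: Łukasiewicz ¬ gives 1 − 0.7 = 0.3
((~b /\ b) -> ~b): min(1, 1 − 0.3 + 0.3) = 1
(((~b /\ b) -> ~b) /\ b) = min(1, 0.7) = 0.7
(((b /\ b) \/ ~(b -> ~b)) /\ (((~b /\ b) -> ~b) /\ b)) = min(0.7, 0.7) = 0.7
(a \/ a) = max(0.4, 0.4) = 0.4
~(a \/ a): Łukasiewicz ¬ gives 1 − 0.4 = 0.6
((((b /\ b) \/ ~(b -> ~b)) /\ (((~b /\ b) -> ~b) /\ b)) -> ~(a \/ a)): min(1, 1 − 0.7 + 0.6) = 0.9

0.90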